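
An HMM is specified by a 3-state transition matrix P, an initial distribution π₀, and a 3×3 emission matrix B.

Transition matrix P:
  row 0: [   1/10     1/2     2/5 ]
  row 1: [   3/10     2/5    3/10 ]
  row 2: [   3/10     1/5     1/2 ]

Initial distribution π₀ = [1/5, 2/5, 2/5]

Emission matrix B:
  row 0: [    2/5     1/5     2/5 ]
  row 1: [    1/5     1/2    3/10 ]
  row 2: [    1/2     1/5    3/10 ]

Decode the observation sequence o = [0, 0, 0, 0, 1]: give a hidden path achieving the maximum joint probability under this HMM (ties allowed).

t=0: δ = [8.000e-02, 8.000e-02, 2.000e-01]  (obs o_0=0)
t=1: δ = [2.400e-02, 8.000e-03, 5.000e-02]  ψ = [2, 0, 2]  (obs o_1=0)
t=2: δ = [6.000e-03, 2.400e-03, 1.250e-02]  ψ = [2, 0, 2]  (obs o_2=0)
t=3: δ = [1.500e-03, 6.000e-04, 3.125e-03]  ψ = [2, 0, 2]  (obs o_3=0)
t=4: δ = [1.875e-04, 3.750e-04, 3.125e-04]  ψ = [2, 0, 2]  (obs o_4=1)
backtrack: best end state = 1; path = [2, 2, 2, 0, 1]

path = [2, 2, 2, 0, 1]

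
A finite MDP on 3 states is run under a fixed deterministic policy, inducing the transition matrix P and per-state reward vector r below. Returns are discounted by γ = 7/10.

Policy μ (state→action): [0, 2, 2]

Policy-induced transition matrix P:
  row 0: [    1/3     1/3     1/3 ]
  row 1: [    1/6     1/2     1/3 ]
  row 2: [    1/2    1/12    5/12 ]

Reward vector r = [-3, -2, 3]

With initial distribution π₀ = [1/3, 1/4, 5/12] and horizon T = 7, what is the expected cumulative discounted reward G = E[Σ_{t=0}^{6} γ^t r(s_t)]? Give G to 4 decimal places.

t=0: π = [0.3333, 0.2500, 0.4167], E[r] = -0.2500, γ^t·E[r] = -0.250000, running G = -0.250000
t=1: π = [0.3611, 0.2708, 0.3681], E[r] = -0.5208, γ^t·E[r] = -0.364583, running G = -0.614583
t=2: π = [0.3495, 0.2865, 0.3640], E[r] = -0.5295, γ^t·E[r] = -0.259462, running G = -0.874045
t=3: π = [0.3463, 0.2901, 0.3637], E[r] = -0.5279, γ^t·E[r] = -0.181077, running G = -1.055123
t=4: π = [0.3456, 0.2908, 0.3636], E[r] = -0.5274, γ^t·E[r] = -0.126630, running G = -1.181752
t=5: π = [0.3455, 0.2909, 0.3636], E[r] = -0.5273, γ^t·E[r] = -0.088623, running G = -1.270375
t=6: π = [0.3455, 0.2909, 0.3636], E[r] = -0.5273, γ^t·E[r] = -0.062034, running G = -1.332409

G = -1.3324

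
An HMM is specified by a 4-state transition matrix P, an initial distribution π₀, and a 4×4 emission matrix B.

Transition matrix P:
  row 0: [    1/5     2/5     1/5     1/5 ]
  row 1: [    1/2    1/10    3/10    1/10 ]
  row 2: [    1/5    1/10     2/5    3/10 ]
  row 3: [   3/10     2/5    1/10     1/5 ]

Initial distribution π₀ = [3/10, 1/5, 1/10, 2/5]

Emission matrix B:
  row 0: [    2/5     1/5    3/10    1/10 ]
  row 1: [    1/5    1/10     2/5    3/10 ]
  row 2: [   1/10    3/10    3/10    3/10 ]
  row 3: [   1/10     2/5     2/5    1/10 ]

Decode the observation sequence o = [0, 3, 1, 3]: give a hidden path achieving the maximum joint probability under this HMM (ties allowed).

path = [0, 1, 0, 1]

t=0: δ = [1.200e-01, 4.000e-02, 1.000e-02, 4.000e-02]  (obs o_0=0)
t=1: δ = [2.400e-03, 1.440e-02, 7.200e-03, 2.400e-03]  ψ = [0, 0, 0, 0]  (obs o_1=3)
t=2: δ = [1.440e-03, 1.440e-04, 1.296e-03, 8.640e-04]  ψ = [1, 1, 1, 2]  (obs o_2=1)
t=3: δ = [2.880e-05, 1.728e-04, 1.555e-04, 3.888e-05]  ψ = [0, 0, 2, 2]  (obs o_3=3)
backtrack: best end state = 1; path = [0, 1, 0, 1]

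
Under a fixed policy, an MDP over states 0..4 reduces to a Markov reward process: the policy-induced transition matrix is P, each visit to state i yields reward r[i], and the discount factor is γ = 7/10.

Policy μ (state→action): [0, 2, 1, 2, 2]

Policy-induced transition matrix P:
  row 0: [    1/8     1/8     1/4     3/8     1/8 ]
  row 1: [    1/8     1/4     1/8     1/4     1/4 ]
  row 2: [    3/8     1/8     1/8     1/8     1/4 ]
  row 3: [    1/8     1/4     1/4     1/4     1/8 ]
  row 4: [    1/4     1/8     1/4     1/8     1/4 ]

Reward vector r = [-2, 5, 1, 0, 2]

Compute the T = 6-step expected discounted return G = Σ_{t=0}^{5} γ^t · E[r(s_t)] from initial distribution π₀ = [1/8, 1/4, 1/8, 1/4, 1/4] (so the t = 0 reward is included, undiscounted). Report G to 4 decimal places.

G = 3.7769

t=0: π = [0.1250, 0.2500, 0.1250, 0.2500, 0.2500], E[r] = 1.6250, γ^t·E[r] = 1.625000, running G = 1.625000
t=1: π = [0.1875, 0.1875, 0.2031, 0.2188, 0.2031], E[r] = 1.1719, γ^t·E[r] = 0.820313, running G = 2.445313
t=2: π = [0.2012, 0.1758, 0.2012, 0.2227, 0.1992], E[r] = 1.0762, γ^t·E[r] = 0.527324, running G = 2.972637
t=3: π = [0.2002, 0.1748, 0.2029, 0.2251, 0.1970], E[r] = 1.0706, γ^t·E[r] = 0.367201, running G = 3.339838
t=4: π = [0.2003, 0.1750, 0.2028, 0.2250, 0.1968], E[r] = 1.0707, γ^t·E[r] = 0.257077, running G = 3.596915
t=5: π = [0.2003, 0.1750, 0.2028, 0.2251, 0.1968], E[r] = 1.0708, γ^t·E[r] = 0.179977, running G = 3.776891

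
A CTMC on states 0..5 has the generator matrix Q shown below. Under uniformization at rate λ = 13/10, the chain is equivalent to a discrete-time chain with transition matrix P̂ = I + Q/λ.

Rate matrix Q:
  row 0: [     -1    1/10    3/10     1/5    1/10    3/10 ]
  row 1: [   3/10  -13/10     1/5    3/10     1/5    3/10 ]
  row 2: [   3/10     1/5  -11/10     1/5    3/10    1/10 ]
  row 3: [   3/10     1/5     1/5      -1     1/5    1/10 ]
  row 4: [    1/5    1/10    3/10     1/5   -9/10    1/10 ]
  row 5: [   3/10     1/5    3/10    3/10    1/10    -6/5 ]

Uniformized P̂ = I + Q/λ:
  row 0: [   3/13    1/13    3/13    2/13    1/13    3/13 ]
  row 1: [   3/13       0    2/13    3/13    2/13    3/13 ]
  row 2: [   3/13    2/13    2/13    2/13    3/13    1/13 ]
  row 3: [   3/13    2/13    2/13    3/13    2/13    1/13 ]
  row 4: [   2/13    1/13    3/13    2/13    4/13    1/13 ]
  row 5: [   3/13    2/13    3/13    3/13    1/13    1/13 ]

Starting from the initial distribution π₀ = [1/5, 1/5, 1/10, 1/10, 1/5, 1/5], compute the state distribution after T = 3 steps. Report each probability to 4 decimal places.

π = [0.2179, 0.1072, 0.1930, 0.1863, 0.1680, 0.1275]

t=0: π = [0.2000, 0.2000, 0.1000, 0.1000, 0.2000, 0.2000]
t=1: π = [0.2154, 0.0923, 0.2000, 0.1923, 0.1615, 0.1385]
t=2: π = [0.2183, 0.1107, 0.1935, 0.1864, 0.1669, 0.1243]
t=3: π = [0.2179, 0.1072, 0.1930, 0.1863, 0.1680, 0.1275]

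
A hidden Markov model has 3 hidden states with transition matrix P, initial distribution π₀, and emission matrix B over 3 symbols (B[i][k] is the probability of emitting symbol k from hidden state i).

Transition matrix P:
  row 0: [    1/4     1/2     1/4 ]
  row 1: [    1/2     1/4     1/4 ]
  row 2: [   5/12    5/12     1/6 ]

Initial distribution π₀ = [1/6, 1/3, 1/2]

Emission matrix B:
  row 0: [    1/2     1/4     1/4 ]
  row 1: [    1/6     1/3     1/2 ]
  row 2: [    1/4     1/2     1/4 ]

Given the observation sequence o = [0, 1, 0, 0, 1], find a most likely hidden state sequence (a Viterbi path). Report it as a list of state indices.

t=0: δ = [8.333e-02, 5.556e-02, 1.250e-01]  (obs o_0=0)
t=1: δ = [1.302e-02, 1.736e-02, 1.042e-02]  ψ = [2, 2, 0]  (obs o_1=1)
t=2: δ = [4.340e-03, 1.085e-03, 1.085e-03]  ψ = [1, 0, 1]  (obs o_2=0)
t=3: δ = [5.425e-04, 3.617e-04, 2.713e-04]  ψ = [0, 0, 0]  (obs o_3=0)
t=4: δ = [4.521e-05, 9.042e-05, 6.782e-05]  ψ = [1, 0, 0]  (obs o_4=1)
backtrack: best end state = 1; path = [2, 1, 0, 0, 1]

path = [2, 1, 0, 0, 1]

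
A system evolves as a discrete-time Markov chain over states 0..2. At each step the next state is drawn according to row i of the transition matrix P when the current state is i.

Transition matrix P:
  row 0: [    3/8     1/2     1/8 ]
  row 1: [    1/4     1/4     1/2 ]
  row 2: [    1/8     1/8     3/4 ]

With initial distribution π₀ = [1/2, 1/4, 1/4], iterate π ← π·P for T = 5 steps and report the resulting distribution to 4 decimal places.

t=0: π = [0.5000, 0.2500, 0.2500]
t=1: π = [0.2813, 0.3438, 0.3750]
t=2: π = [0.2383, 0.2734, 0.4883]
t=3: π = [0.2188, 0.2485, 0.5327]
t=4: π = [0.2108, 0.2381, 0.5511]
t=5: π = [0.2075, 0.2338, 0.5588]

π = [0.2075, 0.2338, 0.5588]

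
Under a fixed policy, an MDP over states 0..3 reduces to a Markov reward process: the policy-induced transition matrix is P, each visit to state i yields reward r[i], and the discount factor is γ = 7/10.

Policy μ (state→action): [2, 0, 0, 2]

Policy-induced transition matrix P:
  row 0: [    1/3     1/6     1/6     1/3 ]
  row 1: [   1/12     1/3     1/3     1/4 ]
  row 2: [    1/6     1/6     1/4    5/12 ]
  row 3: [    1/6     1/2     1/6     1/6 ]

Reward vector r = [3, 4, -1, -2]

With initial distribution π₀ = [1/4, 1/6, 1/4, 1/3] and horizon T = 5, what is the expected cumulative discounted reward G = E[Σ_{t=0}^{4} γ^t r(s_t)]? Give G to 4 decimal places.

G = 2.2513

t=0: π = [0.2500, 0.1667, 0.2500, 0.3333], E[r] = 0.5000, γ^t·E[r] = 0.500000, running G = 0.500000
t=1: π = [0.1944, 0.3056, 0.2153, 0.2847], E[r] = 1.0208, γ^t·E[r] = 0.714583, running G = 1.214583
t=2: π = [0.1736, 0.3125, 0.2355, 0.2784], E[r] = 0.9786, γ^t·E[r] = 0.479508, running G = 1.694091
t=3: π = [0.1696, 0.3115, 0.2384, 0.2805], E[r] = 0.9554, γ^t·E[r] = 0.327699, running G = 2.021791
t=4: π = [0.1690, 0.3121, 0.2385, 0.2805], E[r] = 0.9559, γ^t·E[r] = 0.229504, running G = 2.251295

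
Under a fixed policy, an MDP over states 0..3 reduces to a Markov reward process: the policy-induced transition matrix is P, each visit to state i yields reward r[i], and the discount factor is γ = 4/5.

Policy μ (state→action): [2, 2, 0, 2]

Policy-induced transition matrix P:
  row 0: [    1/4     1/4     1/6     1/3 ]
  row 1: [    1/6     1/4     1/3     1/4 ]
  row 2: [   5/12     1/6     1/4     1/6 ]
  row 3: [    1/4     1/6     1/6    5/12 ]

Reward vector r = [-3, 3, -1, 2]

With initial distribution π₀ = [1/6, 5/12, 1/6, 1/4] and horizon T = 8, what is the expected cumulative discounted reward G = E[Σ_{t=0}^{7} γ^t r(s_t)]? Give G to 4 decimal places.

t=0: π = [0.1667, 0.4167, 0.1667, 0.2500], E[r] = 1.0833, γ^t·E[r] = 1.083333, running G = 1.083333
t=1: π = [0.2431, 0.2153, 0.2500, 0.2917], E[r] = 0.2500, γ^t·E[r] = 0.200000, running G = 1.283333
t=2: π = [0.2737, 0.2049, 0.2234, 0.2980], E[r] = 0.1661, γ^t·E[r] = 0.106296, running G = 1.389630
t=3: π = [0.2702, 0.2065, 0.2194, 0.3039], E[r] = 0.1975, γ^t·E[r] = 0.101111, running G = 1.490741
t=4: π = [0.2694, 0.2064, 0.2194, 0.3049], E[r] = 0.2015, γ^t·E[r] = 0.082522, running G = 1.573263
t=5: π = [0.2694, 0.2063, 0.2193, 0.3050], E[r] = 0.2015, γ^t·E[r] = 0.066013, running G = 1.639275
t=6: π = [0.2694, 0.2063, 0.2193, 0.3050], E[r] = 0.2015, γ^t·E[r] = 0.052819, running G = 1.692094
t=7: π = [0.2694, 0.2063, 0.2193, 0.3050], E[r] = 0.2015, γ^t·E[r] = 0.042259, running G = 1.734353

G = 1.7344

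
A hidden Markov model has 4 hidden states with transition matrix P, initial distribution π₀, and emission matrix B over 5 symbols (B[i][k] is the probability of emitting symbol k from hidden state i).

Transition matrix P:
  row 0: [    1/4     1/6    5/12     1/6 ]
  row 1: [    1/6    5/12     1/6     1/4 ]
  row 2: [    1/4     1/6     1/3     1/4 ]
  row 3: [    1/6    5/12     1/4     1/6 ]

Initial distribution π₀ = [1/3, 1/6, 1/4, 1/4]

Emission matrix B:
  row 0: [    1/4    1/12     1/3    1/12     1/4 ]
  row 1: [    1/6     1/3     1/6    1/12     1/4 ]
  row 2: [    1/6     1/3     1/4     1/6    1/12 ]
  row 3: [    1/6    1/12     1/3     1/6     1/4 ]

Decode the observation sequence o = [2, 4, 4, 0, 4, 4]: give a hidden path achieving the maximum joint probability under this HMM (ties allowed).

t=0: δ = [1.111e-01, 2.778e-02, 6.250e-02, 8.333e-02]  (obs o_0=2)
t=1: δ = [6.944e-03, 8.681e-03, 3.858e-03, 4.630e-03]  ψ = [0, 3, 0, 0]  (obs o_1=4)
t=2: δ = [4.340e-04, 9.042e-04, 2.411e-04, 5.425e-04]  ψ = [0, 1, 0, 1]  (obs o_2=4)
t=3: δ = [3.768e-05, 6.279e-05, 3.014e-05, 3.768e-05]  ψ = [1, 1, 0, 1]  (obs o_3=0)
t=4: δ = [2.616e-06, 6.541e-06, 1.308e-06, 3.925e-06]  ψ = [1, 1, 0, 1]  (obs o_4=4)
t=5: δ = [2.725e-07, 6.814e-07, 9.085e-08, 4.088e-07]  ψ = [1, 1, 0, 1]  (obs o_5=4)
backtrack: best end state = 1; path = [3, 1, 1, 1, 1, 1]

path = [3, 1, 1, 1, 1, 1]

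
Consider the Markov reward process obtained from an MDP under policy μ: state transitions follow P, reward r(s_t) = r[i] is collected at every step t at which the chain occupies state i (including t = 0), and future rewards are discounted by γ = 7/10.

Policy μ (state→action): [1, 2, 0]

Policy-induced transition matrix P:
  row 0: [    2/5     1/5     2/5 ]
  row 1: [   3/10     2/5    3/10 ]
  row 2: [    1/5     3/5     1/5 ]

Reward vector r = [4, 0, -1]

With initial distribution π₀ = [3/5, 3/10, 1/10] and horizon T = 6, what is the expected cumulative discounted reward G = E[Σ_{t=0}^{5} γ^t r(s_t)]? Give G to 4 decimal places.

t=0: π = [0.6000, 0.3000, 0.1000], E[r] = 2.3000, γ^t·E[r] = 2.300000, running G = 2.300000
t=1: π = [0.3500, 0.3000, 0.3500], E[r] = 1.0500, γ^t·E[r] = 0.735000, running G = 3.035000
t=2: π = [0.3000, 0.4000, 0.3000], E[r] = 0.9000, γ^t·E[r] = 0.441000, running G = 3.476000
t=3: π = [0.3000, 0.4000, 0.3000], E[r] = 0.9000, γ^t·E[r] = 0.308700, running G = 3.784700
t=4: π = [0.3000, 0.4000, 0.3000], E[r] = 0.9000, γ^t·E[r] = 0.216090, running G = 4.000790
t=5: π = [0.3000, 0.4000, 0.3000], E[r] = 0.9000, γ^t·E[r] = 0.151263, running G = 4.152053

G = 4.1521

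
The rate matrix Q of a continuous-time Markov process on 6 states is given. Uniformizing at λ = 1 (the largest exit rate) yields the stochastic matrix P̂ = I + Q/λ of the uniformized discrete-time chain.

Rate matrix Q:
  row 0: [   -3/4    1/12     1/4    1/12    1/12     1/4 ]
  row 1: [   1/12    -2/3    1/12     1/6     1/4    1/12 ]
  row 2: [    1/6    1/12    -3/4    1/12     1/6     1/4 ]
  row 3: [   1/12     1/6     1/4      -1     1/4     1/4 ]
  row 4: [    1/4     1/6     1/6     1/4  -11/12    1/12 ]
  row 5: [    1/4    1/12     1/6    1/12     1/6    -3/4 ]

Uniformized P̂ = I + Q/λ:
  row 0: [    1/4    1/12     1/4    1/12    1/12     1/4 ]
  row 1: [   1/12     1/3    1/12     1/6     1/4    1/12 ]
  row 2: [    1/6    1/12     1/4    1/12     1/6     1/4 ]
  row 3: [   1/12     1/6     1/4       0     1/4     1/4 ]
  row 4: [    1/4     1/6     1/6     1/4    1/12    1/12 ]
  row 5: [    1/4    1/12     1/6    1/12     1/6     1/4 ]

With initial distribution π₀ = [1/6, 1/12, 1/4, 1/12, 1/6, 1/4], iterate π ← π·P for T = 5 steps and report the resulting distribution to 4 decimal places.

t=0: π = [0.1667, 0.0833, 0.2500, 0.0833, 0.1667, 0.2500]
t=1: π = [0.2014, 0.1250, 0.2014, 0.1111, 0.1528, 0.2083]
t=2: π = [0.1939, 0.1366, 0.1991, 0.1100, 0.1568, 0.2037]
t=3: π = [0.1923, 0.1397, 0.1972, 0.1117, 0.1580, 0.2011]
t=4: π = [0.1917, 0.1407, 0.1968, 0.1120, 0.1584, 0.2004]
t=5: π = [0.1915, 0.1411, 0.1966, 0.1121, 0.1586, 0.2001]

π = [0.1915, 0.1411, 0.1966, 0.1121, 0.1586, 0.2001]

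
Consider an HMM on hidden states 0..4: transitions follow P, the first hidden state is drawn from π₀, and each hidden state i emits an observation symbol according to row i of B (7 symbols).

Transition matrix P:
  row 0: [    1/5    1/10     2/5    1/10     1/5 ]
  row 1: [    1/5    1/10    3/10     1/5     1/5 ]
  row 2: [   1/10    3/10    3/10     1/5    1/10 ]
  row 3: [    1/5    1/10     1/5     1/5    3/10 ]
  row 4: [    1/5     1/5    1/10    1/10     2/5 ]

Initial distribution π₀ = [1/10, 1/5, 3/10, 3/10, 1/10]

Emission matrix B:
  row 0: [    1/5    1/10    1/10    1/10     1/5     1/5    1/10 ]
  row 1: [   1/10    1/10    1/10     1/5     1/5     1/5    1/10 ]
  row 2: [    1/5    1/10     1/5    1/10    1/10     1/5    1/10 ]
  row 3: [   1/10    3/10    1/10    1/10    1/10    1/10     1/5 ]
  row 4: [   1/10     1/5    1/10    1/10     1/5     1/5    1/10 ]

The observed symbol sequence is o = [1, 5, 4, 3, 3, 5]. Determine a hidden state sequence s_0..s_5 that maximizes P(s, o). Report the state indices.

path = [3, 4, 4, 4, 4, 4]

t=0: δ = [1.000e-02, 2.000e-02, 3.000e-02, 9.000e-02, 2.000e-02]  (obs o_0=1)
t=1: δ = [3.600e-03, 1.800e-03, 3.600e-03, 1.800e-03, 5.400e-03]  ψ = [3, 2, 3, 3, 3]  (obs o_1=5)
t=2: δ = [2.160e-04, 2.160e-04, 1.440e-04, 7.200e-05, 4.320e-04]  ψ = [4, 2, 0, 2, 4]  (obs o_2=4)
t=3: δ = [8.640e-06, 1.728e-05, 8.640e-06, 4.320e-06, 1.728e-05]  ψ = [4, 4, 0, 1, 4]  (obs o_3=3)
t=4: δ = [3.456e-07, 6.912e-07, 5.184e-07, 3.456e-07, 6.912e-07]  ψ = [1, 4, 1, 1, 4]  (obs o_4=3)
t=5: δ = [2.765e-08, 3.110e-08, 4.147e-08, 1.382e-08, 5.530e-08]  ψ = [1, 2, 1, 1, 4]  (obs o_5=5)
backtrack: best end state = 4; path = [3, 4, 4, 4, 4, 4]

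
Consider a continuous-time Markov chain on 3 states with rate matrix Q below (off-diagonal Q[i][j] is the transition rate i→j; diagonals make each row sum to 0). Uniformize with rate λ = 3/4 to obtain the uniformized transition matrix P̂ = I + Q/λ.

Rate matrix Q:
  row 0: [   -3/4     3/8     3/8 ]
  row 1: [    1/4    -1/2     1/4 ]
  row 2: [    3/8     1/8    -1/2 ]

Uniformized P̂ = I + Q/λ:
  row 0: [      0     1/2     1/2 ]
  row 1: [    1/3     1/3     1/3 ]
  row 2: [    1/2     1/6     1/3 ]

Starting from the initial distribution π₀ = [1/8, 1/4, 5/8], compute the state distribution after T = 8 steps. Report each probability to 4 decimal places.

t=0: π = [0.1250, 0.2500, 0.6250]
t=1: π = [0.3958, 0.2500, 0.3542]
t=2: π = [0.2604, 0.3403, 0.3993]
t=3: π = [0.3131, 0.3102, 0.3767]
t=4: π = [0.2918, 0.3227, 0.3855]
t=5: π = [0.3003, 0.3177, 0.3820]
t=6: π = [0.2969, 0.3197, 0.3834]
t=7: π = [0.2983, 0.3189, 0.3828]
t=8: π = [0.2977, 0.3192, 0.3830]

π = [0.2977, 0.3192, 0.3830]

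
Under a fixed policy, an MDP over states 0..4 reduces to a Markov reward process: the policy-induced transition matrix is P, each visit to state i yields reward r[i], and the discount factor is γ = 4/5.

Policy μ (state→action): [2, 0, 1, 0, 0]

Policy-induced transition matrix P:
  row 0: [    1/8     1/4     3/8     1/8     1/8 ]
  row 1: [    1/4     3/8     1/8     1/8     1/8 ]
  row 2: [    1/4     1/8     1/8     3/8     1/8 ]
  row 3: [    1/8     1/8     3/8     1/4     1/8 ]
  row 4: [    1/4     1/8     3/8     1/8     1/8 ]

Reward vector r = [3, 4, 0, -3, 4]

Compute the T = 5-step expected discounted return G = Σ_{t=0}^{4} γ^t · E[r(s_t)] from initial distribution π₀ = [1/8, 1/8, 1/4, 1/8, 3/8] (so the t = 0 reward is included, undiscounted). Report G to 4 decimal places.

t=0: π = [0.1250, 0.1250, 0.2500, 0.1250, 0.3750], E[r] = 2.0000, γ^t·E[r] = 2.000000, running G = 2.000000
t=1: π = [0.2188, 0.1719, 0.2813, 0.2031, 0.1250], E[r] = 1.2344, γ^t·E[r] = 0.987500, running G = 2.987500
t=2: π = [0.1973, 0.1953, 0.2617, 0.2207, 0.1250], E[r] = 1.2109, γ^t·E[r] = 0.775000, running G = 3.762500
t=3: π = [0.1978, 0.1985, 0.2607, 0.2180, 0.1250], E[r] = 1.2332, γ^t·E[r] = 0.631375, running G = 4.393875
t=4: π = [0.1980, 0.1993, 0.2602, 0.2174, 0.1250], E[r] = 1.2391, γ^t·E[r] = 0.507550, running G = 4.901425

G = 4.9014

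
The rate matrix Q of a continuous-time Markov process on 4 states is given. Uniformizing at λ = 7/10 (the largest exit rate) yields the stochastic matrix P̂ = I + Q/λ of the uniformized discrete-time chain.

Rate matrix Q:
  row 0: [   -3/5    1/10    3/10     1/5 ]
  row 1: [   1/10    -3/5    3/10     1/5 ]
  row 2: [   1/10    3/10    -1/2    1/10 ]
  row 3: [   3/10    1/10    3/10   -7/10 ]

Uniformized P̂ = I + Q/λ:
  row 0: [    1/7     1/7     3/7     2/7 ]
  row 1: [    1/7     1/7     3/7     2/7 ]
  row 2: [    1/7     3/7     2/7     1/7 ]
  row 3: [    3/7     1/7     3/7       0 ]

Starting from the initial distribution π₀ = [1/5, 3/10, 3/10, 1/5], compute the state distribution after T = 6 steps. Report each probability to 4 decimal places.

t=0: π = [0.2000, 0.3000, 0.3000, 0.2000]
t=1: π = [0.2000, 0.2286, 0.3857, 0.1857]
t=2: π = [0.1959, 0.2531, 0.3735, 0.1776]
t=3: π = [0.1936, 0.2496, 0.3752, 0.1816]
t=4: π = [0.1948, 0.2501, 0.3750, 0.1802]
t=5: π = [0.1943, 0.2500, 0.3750, 0.1807]
t=6: π = [0.1945, 0.2500, 0.3750, 0.1805]

π = [0.1945, 0.2500, 0.3750, 0.1805]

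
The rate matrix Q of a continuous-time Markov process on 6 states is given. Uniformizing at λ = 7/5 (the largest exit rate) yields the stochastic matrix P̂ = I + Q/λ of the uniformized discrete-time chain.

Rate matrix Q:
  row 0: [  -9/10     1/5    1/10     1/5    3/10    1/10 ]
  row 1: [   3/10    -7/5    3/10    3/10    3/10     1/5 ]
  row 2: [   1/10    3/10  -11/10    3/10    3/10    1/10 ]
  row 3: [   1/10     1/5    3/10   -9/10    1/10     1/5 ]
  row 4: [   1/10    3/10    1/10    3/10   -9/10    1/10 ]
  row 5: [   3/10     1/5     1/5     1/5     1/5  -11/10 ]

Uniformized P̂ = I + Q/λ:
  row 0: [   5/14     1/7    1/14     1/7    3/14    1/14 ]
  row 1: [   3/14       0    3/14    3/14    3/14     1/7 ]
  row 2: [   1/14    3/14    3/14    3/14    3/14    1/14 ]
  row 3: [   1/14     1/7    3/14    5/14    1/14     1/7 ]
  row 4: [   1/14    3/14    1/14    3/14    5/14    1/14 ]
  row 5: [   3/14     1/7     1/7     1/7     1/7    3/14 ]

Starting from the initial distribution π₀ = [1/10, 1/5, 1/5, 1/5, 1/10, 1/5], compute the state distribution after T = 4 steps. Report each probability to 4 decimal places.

t=0: π = [0.1000, 0.2000, 0.2000, 0.2000, 0.1000, 0.2000]
t=1: π = [0.1571, 0.1357, 0.1714, 0.2214, 0.1857, 0.1286]
t=2: π = [0.1541, 0.1490, 0.1561, 0.2255, 0.2000, 0.1153]
t=3: π = [0.1532, 0.1470, 0.1555, 0.2273, 0.2024, 0.1147]
t=4: π = [0.1526, 0.1474, 0.1553, 0.2276, 0.2025, 0.1145]

π = [0.1526, 0.1474, 0.1553, 0.2276, 0.2025, 0.1145]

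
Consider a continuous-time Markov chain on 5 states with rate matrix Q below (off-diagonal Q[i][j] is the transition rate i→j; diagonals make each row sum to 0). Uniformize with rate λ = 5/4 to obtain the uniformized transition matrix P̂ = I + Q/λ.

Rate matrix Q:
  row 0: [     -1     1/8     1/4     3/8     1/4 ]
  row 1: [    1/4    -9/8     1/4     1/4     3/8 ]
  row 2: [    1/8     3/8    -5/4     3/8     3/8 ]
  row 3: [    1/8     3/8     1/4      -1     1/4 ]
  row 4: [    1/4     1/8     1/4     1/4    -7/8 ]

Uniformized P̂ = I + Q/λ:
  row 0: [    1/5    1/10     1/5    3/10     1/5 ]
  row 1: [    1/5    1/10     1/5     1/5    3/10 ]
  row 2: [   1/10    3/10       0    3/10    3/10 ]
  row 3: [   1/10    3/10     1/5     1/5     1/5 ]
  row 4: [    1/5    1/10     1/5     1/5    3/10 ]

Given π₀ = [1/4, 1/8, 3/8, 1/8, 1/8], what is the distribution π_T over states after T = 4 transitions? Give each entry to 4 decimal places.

t=0: π = [0.2500, 0.1250, 0.3750, 0.1250, 0.1250]
t=1: π = [0.1500, 0.2000, 0.1250, 0.2625, 0.2625]
t=2: π = [0.1613, 0.1775, 0.1750, 0.2275, 0.2588]
t=3: π = [0.1598, 0.1805, 0.1650, 0.2336, 0.2611]
t=4: π = [0.1601, 0.1797, 0.1670, 0.2325, 0.2607]

π = [0.1601, 0.1797, 0.1670, 0.2325, 0.2607]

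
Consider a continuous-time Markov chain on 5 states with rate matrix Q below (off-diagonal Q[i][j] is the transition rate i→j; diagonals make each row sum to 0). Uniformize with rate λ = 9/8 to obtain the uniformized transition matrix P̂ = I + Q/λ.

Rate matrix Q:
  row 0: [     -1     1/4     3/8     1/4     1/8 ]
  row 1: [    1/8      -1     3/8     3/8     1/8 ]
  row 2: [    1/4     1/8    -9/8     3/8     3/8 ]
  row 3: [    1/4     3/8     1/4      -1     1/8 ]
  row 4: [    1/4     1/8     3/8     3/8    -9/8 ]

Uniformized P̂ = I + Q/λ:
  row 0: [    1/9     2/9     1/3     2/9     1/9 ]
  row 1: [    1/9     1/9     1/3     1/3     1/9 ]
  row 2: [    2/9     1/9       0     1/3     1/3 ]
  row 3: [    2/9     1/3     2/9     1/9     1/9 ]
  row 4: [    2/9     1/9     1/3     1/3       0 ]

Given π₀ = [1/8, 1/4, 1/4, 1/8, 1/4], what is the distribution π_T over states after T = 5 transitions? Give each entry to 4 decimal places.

t=0: π = [0.1250, 0.2500, 0.2500, 0.1250, 0.2500]
t=1: π = [0.1806, 0.1528, 0.2361, 0.2917, 0.1389]
t=2: π = [0.1852, 0.1960, 0.2222, 0.2485, 0.1481]
t=3: π = [0.1799, 0.1869, 0.2317, 0.2575, 0.1440]
t=4: π = [0.1815, 0.1883, 0.2275, 0.2561, 0.1466]
t=5: π = [0.1811, 0.1882, 0.2290, 0.2563, 0.1454]

π = [0.1811, 0.1882, 0.2290, 0.2563, 0.1454]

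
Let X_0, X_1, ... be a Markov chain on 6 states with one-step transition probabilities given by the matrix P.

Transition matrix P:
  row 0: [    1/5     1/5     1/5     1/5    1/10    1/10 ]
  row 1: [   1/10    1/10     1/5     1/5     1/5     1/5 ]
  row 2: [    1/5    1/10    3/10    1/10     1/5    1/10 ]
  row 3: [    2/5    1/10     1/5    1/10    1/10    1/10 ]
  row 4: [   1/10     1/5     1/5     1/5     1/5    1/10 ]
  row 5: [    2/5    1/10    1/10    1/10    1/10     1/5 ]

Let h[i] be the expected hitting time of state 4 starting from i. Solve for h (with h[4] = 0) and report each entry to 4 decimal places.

h = [7.4304, 6.7687, 6.6717, 7.4906, 0.0000, 7.5816]

First-step conditioning: h[4] = 0; for i ≠ 4, h[i] = 1 + Σ_k P[i][k]·h[k].
  h[0] = 1 + 1/5·h[0] + 1/5·h[1] + 1/5·h[2] + 1/5·h[3] + 1/10·h[5]
  h[1] = 1 + 1/10·h[0] + 1/10·h[1] + 1/5·h[2] + 1/5·h[3] + 1/5·h[5]
  h[2] = 1 + 1/5·h[0] + 1/10·h[1] + 3/10·h[2] + 1/10·h[3] + 1/10·h[5]
  h[3] = 1 + 2/5·h[0] + 1/10·h[1] + 1/5·h[2] + 1/10·h[3] + 1/10·h[5]
  h[5] = 1 + 2/5·h[0] + 1/10·h[1] + 1/10·h[2] + 1/10·h[3] + 1/5·h[5]
Solving the 5×5 linear system over states ≠ 4 gives exactly h = [49405/6649, 45005/6649, 44360/6649, 49805/6649, 0, 50410/6649] (h[4] = 0 is the target).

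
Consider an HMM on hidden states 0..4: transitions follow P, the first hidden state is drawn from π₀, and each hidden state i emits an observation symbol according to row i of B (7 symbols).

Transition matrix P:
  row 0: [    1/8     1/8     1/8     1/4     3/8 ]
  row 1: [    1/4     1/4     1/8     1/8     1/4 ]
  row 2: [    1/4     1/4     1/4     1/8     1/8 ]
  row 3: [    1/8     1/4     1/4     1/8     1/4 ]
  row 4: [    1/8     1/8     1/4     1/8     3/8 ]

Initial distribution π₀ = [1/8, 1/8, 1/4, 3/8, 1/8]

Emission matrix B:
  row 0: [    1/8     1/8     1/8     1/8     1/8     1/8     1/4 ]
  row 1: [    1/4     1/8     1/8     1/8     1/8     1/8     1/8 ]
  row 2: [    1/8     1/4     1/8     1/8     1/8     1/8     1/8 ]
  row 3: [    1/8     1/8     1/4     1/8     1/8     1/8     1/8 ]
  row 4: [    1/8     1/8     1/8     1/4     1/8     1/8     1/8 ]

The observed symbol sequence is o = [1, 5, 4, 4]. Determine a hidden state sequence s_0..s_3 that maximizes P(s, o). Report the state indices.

path = [2, 0, 4, 4]

t=0: δ = [1.562e-02, 1.562e-02, 6.250e-02, 4.688e-02, 1.562e-02]  (obs o_0=1)
t=1: δ = [1.953e-03, 1.953e-03, 1.953e-03, 9.766e-04, 1.465e-03]  ψ = [2, 2, 2, 2, 3]  (obs o_1=5)
t=2: δ = [6.104e-05, 6.104e-05, 6.104e-05, 6.104e-05, 9.155e-05]  ψ = [1, 1, 2, 0, 0]  (obs o_2=4)
t=3: δ = [1.907e-06, 1.907e-06, 2.861e-06, 1.907e-06, 4.292e-06]  ψ = [1, 1, 4, 0, 4]  (obs o_3=4)
backtrack: best end state = 4; path = [2, 0, 4, 4]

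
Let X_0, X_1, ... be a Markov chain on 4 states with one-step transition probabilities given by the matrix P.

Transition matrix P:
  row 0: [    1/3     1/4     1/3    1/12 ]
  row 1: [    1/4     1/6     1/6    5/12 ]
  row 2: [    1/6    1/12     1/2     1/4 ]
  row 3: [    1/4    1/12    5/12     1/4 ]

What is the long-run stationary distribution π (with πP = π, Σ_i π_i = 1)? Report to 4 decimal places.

Balance equations π_j = Σ_i π_i·P[i][j]:
  π_0 = 1/3·π_0 + 1/4·π_1 + 1/6·π_2 + 1/4·π_3
  π_1 = 1/4·π_0 + 1/6·π_1 + 1/12·π_2 + 1/12·π_3
  π_2 = 1/3·π_0 + 1/6·π_1 + 1/2·π_2 + 5/12·π_3
  normalize: π_0 + π_1 + π_2 + π_3 = 1
Solving the linear system gives exactly π = [311/1314, 88/657, 521/1314, 17/73].

π = [0.2367, 0.1339, 0.3965, 0.2329]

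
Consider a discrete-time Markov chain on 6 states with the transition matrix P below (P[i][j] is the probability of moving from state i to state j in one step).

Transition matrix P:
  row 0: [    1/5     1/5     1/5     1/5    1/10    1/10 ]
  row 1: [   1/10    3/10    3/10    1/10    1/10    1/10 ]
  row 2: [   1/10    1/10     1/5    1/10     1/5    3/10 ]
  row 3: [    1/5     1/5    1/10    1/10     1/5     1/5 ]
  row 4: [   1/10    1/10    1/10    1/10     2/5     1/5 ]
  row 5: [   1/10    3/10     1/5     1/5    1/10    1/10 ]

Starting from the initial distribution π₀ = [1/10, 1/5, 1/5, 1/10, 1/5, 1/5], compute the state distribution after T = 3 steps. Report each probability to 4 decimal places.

π = [0.1254, 0.1992, 0.1881, 0.1295, 0.1884, 0.1694]

t=0: π = [0.1000, 0.2000, 0.2000, 0.1000, 0.2000, 0.2000]
t=1: π = [0.1200, 0.2000, 0.1900, 0.1300, 0.1900, 0.1700]
t=2: π = [0.1250, 0.1990, 0.1880, 0.1290, 0.1890, 0.1700]
t=3: π = [0.1254, 0.1992, 0.1881, 0.1295, 0.1884, 0.1694]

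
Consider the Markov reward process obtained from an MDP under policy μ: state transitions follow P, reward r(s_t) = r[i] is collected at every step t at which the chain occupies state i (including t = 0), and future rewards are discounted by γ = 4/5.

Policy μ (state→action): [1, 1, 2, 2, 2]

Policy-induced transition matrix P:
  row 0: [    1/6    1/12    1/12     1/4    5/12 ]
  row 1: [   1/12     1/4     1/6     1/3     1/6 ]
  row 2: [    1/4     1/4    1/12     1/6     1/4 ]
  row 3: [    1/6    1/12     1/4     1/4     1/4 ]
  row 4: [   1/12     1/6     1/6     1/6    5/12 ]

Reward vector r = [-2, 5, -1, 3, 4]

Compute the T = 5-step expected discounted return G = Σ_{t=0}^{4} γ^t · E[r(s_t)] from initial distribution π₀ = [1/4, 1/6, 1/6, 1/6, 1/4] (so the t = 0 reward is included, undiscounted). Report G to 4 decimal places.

G = 7.1120

t=0: π = [0.2500, 0.1667, 0.1667, 0.1667, 0.2500], E[r] = 1.6667, γ^t·E[r] = 1.666667, running G = 1.666667
t=1: π = [0.1458, 0.1597, 0.1458, 0.2292, 0.3194], E[r] = 2.3264, γ^t·E[r] = 1.861111, running G = 3.527778
t=2: π = [0.1389, 0.1609, 0.1615, 0.2245, 0.3142], E[r] = 2.2957, γ^t·E[r] = 1.469259, running G = 4.997037
t=3: π = [0.1405, 0.1632, 0.1603, 0.2238, 0.3121], E[r] = 2.2946, γ^t·E[r] = 1.174815, running G = 6.171852
t=4: π = [0.1404, 0.1633, 0.1602, 0.2242, 0.3118], E[r] = 2.2953, γ^t·E[r] = 0.940173, running G = 7.112025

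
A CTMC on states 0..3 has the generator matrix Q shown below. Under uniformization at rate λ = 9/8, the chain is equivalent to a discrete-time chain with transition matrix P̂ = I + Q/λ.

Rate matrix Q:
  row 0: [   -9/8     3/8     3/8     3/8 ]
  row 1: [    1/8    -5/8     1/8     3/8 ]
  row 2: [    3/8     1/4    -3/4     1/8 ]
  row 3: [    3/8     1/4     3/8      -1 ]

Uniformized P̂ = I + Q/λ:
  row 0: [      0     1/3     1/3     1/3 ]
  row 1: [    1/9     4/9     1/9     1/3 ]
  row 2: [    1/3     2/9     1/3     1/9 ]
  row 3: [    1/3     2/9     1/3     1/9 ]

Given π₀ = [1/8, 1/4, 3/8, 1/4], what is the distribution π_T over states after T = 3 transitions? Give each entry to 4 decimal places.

π = [0.2004, 0.3129, 0.2637, 0.2229]

t=0: π = [0.1250, 0.2500, 0.3750, 0.2500]
t=1: π = [0.2361, 0.2917, 0.2778, 0.1944]
t=2: π = [0.1898, 0.3133, 0.2685, 0.2284]
t=3: π = [0.2004, 0.3129, 0.2637, 0.2229]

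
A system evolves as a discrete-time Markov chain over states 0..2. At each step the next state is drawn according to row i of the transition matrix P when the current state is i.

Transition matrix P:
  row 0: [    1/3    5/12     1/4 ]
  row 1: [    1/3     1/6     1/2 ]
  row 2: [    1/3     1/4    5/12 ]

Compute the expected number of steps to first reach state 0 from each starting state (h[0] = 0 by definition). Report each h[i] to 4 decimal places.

First-step conditioning: h[0] = 0; for i ≠ 0, h[i] = 1 + Σ_k P[i][k]·h[k].
  h[1] = 1 + 1/6·h[1] + 1/2·h[2]
  h[2] = 1 + 1/4·h[1] + 5/12·h[2]
Solving the 2×2 linear system over states ≠ 0 gives exactly h = [0, 3, 3] (h[0] = 0 is the target).

h = [0.0000, 3.0000, 3.0000]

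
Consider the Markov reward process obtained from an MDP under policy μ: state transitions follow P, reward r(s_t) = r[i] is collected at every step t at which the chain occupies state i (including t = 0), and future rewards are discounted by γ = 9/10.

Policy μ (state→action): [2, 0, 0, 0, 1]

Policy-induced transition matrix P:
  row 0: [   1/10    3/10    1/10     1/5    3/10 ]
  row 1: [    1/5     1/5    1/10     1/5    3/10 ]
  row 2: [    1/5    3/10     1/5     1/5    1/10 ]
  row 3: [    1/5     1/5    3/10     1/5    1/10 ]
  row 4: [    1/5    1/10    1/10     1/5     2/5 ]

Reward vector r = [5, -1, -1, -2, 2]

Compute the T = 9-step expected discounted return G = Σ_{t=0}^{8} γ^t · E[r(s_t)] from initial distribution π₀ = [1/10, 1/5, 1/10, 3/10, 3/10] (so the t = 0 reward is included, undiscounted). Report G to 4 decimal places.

G = 3.5709

t=0: π = [0.1000, 0.2000, 0.1000, 0.3000, 0.3000], E[r] = 0.2000, γ^t·E[r] = 0.200000, running G = 0.200000
t=1: π = [0.1900, 0.1900, 0.1700, 0.2000, 0.2500], E[r] = 0.6900, γ^t·E[r] = 0.621000, running G = 0.821000
t=2: π = [0.1810, 0.2110, 0.1570, 0.2000, 0.2510], E[r] = 0.6390, γ^t·E[r] = 0.517590, running G = 1.338590
t=3: π = [0.1819, 0.2087, 0.1557, 0.2000, 0.2537], E[r] = 0.6525, γ^t·E[r] = 0.475673, running G = 1.814263
t=4: π = [0.1818, 0.2084, 0.1556, 0.2000, 0.2542], E[r] = 0.6536, γ^t·E[r] = 0.428794, running G = 2.243057
t=5: π = [0.1818, 0.2083, 0.1556, 0.2000, 0.2543], E[r] = 0.6538, γ^t·E[r] = 0.386087, running G = 2.629143
t=6: π = [0.1818, 0.2083, 0.1556, 0.2000, 0.2543], E[r] = 0.6539, γ^t·E[r] = 0.347492, running G = 2.976635
t=7: π = [0.1818, 0.2083, 0.1556, 0.2000, 0.2543], E[r] = 0.6539, γ^t·E[r] = 0.312745, running G = 3.289380
t=8: π = [0.1818, 0.2083, 0.1556, 0.2000, 0.2543], E[r] = 0.6539, γ^t·E[r] = 0.281470, running G = 3.570850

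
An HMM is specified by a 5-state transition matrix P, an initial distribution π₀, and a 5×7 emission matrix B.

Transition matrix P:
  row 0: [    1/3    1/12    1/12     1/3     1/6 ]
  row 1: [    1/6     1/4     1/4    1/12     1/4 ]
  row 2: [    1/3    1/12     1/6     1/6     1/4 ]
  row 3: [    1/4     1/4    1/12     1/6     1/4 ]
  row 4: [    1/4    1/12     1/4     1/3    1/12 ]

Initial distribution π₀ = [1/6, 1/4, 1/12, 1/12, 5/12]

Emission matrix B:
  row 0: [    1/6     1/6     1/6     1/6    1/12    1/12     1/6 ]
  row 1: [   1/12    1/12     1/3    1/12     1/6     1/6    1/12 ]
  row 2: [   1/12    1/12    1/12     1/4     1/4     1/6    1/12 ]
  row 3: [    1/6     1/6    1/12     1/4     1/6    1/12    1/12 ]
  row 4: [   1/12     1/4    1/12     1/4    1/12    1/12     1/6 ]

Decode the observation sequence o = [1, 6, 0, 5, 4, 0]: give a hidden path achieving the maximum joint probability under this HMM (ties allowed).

t=0: δ = [2.778e-02, 2.083e-02, 6.944e-03, 1.389e-02, 1.042e-01]  (obs o_0=1)
t=1: δ = [4.340e-03, 7.234e-04, 2.170e-03, 2.894e-03, 1.447e-03]  ψ = [4, 4, 4, 4, 4]  (obs o_1=6)
t=2: δ = [2.411e-04, 6.028e-05, 3.014e-05, 2.411e-04, 6.028e-05]  ψ = [0, 3, 0, 0, 0]  (obs o_2=0)
t=3: δ = [6.698e-06, 1.005e-05, 3.349e-06, 6.698e-06, 5.023e-06]  ψ = [0, 3, 0, 0, 3]  (obs o_3=5)
t=4: δ = [1.861e-07, 4.186e-07, 6.279e-07, 3.721e-07, 2.093e-07]  ψ = [0, 1, 1, 0, 1]  (obs o_4=4)
t=5: δ = [3.489e-08, 8.721e-09, 8.721e-09, 1.744e-08, 1.308e-08]  ψ = [2, 1, 1, 2, 2]  (obs o_5=0)
backtrack: best end state = 0; path = [4, 0, 3, 1, 2, 0]

path = [4, 0, 3, 1, 2, 0]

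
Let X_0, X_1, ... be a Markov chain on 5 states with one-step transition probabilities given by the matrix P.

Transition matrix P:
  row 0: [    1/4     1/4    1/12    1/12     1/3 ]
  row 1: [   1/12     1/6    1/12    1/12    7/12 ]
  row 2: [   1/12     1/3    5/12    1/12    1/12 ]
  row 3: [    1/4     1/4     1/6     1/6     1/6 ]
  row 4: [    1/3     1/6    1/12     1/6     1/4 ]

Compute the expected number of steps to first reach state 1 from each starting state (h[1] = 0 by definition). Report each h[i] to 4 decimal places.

h = [4.1647, 0.0000, 3.5273, 4.0501, 4.4763]

First-step conditioning: h[1] = 0; for i ≠ 1, h[i] = 1 + Σ_k P[i][k]·h[k].
  h[0] = 1 + 1/4·h[0] + 1/12·h[2] + 1/12·h[3] + 1/3·h[4]
  h[2] = 1 + 1/12·h[0] + 5/12·h[2] + 1/12·h[3] + 1/12·h[4]
  h[3] = 1 + 1/4·h[0] + 1/6·h[2] + 1/6·h[3] + 1/6·h[4]
  h[4] = 1 + 1/3·h[0] + 1/12·h[2] + 1/6·h[3] + 1/4·h[4]
Solving the 4×4 linear system over states ≠ 1 gives exactly h = [4652/1117, 0, 3940/1117, 4524/1117, 5000/1117] (h[1] = 0 is the target).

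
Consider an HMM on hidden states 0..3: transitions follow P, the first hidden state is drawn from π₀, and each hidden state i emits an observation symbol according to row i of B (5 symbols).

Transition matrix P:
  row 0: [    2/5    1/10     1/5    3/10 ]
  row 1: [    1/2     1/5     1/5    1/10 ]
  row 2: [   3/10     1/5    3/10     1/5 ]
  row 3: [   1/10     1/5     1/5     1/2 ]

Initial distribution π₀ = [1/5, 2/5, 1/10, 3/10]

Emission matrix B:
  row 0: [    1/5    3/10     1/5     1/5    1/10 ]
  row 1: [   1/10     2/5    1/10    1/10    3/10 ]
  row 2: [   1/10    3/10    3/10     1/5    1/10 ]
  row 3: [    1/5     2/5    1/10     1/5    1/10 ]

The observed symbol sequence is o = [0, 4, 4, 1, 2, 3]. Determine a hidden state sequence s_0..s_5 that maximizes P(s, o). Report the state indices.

path = [3, 1, 1, 0, 0, 0]

t=0: δ = [4.000e-02, 4.000e-02, 1.000e-02, 6.000e-02]  (obs o_0=0)
t=1: δ = [2.000e-03, 3.600e-03, 1.200e-03, 3.000e-03]  ψ = [1, 3, 3, 3]  (obs o_1=4)
t=2: δ = [1.800e-04, 2.160e-04, 7.200e-05, 1.500e-04]  ψ = [1, 1, 1, 3]  (obs o_2=4)
t=3: δ = [3.240e-05, 1.728e-05, 1.296e-05, 3.000e-05]  ψ = [1, 1, 1, 3]  (obs o_3=1)
t=4: δ = [2.592e-06, 6.000e-07, 1.944e-06, 1.500e-06]  ψ = [0, 3, 0, 3]  (obs o_4=2)
t=5: δ = [2.074e-07, 3.888e-08, 1.166e-07, 1.555e-07]  ψ = [0, 2, 2, 0]  (obs o_5=3)
backtrack: best end state = 0; path = [3, 1, 1, 0, 0, 0]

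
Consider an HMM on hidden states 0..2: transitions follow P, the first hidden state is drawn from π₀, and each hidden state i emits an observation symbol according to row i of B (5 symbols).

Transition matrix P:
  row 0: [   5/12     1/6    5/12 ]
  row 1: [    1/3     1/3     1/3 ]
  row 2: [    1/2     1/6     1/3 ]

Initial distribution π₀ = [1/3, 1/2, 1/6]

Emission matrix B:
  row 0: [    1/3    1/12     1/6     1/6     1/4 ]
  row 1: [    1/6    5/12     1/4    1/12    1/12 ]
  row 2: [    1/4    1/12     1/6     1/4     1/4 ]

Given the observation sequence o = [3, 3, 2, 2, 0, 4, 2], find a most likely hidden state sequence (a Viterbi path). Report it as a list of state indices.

t=0: δ = [5.556e-02, 4.167e-02, 4.167e-02]  (obs o_0=3)
t=1: δ = [3.858e-03, 1.157e-03, 5.787e-03]  ψ = [0, 1, 0]  (obs o_1=3)
t=2: δ = [4.823e-04, 2.411e-04, 3.215e-04]  ψ = [2, 2, 2]  (obs o_2=2)
t=3: δ = [3.349e-05, 2.009e-05, 3.349e-05]  ψ = [0, 0, 0]  (obs o_3=2)
t=4: δ = [5.582e-06, 1.116e-06, 3.489e-06]  ψ = [2, 1, 0]  (obs o_4=0)
t=5: δ = [5.814e-07, 7.752e-08, 5.814e-07]  ψ = [0, 0, 0]  (obs o_5=4)
t=6: δ = [4.845e-08, 2.423e-08, 4.038e-08]  ψ = [2, 0, 0]  (obs o_6=2)
backtrack: best end state = 0; path = [0, 2, 0, 2, 0, 2, 0]

path = [0, 2, 0, 2, 0, 2, 0]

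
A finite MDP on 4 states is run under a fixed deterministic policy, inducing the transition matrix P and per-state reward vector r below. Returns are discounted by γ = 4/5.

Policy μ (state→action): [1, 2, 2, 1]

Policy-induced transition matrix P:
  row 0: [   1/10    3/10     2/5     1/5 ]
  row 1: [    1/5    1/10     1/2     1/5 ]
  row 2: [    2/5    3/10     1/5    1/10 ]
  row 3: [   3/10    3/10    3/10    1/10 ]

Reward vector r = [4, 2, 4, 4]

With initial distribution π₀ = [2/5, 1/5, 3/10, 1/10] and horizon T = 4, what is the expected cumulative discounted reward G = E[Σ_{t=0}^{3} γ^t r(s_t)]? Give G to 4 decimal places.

t=0: π = [0.4000, 0.2000, 0.3000, 0.1000], E[r] = 3.6000, γ^t·E[r] = 3.600000, running G = 3.600000
t=1: π = [0.2300, 0.2600, 0.3500, 0.1600], E[r] = 3.4800, γ^t·E[r] = 2.784000, running G = 6.384000
t=2: π = [0.2630, 0.2480, 0.3400, 0.1490], E[r] = 3.5040, γ^t·E[r] = 2.242560, running G = 8.626560
t=3: π = [0.2566, 0.2504, 0.3419, 0.1511], E[r] = 3.4992, γ^t·E[r] = 1.791590, running G = 10.418150

G = 10.4182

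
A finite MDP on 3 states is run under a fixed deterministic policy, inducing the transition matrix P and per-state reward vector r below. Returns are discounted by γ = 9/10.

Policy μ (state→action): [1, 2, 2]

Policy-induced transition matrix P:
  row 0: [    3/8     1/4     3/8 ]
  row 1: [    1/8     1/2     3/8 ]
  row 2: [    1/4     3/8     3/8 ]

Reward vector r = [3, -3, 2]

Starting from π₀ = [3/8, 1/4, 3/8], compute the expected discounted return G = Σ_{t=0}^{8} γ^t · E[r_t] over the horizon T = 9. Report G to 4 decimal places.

G = 2.6605

t=0: π = [0.3750, 0.2500, 0.3750], E[r] = 1.1250, γ^t·E[r] = 1.125000, running G = 1.125000
t=1: π = [0.2656, 0.3594, 0.3750], E[r] = 0.4688, γ^t·E[r] = 0.421875, running G = 1.546875
t=2: π = [0.2383, 0.3867, 0.3750], E[r] = 0.3047, γ^t·E[r] = 0.246797, running G = 1.793672
t=3: π = [0.2314, 0.3936, 0.3750], E[r] = 0.2637, γ^t·E[r] = 0.192217, running G = 1.985889
t=4: π = [0.2297, 0.3953, 0.3750], E[r] = 0.2534, γ^t·E[r] = 0.166268, running G = 2.152156
t=5: π = [0.2293, 0.3957, 0.3750], E[r] = 0.2509, γ^t·E[r] = 0.148127, running G = 2.300283
t=6: π = [0.2292, 0.3958, 0.3750], E[r] = 0.2502, γ^t·E[r] = 0.132974, running G = 2.433257
t=7: π = [0.2292, 0.3958, 0.3750], E[r] = 0.2501, γ^t·E[r] = 0.119600, running G = 2.552857
t=8: π = [0.2292, 0.3958, 0.3750], E[r] = 0.2500, γ^t·E[r] = 0.107623, running G = 2.660479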